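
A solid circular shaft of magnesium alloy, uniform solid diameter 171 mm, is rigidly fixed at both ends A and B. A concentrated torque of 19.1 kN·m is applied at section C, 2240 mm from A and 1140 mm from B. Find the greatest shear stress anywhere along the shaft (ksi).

With uniform GJ and both ends fixed, compatibility θ_AC = θ_CB gives T_A·a = T_B·b, together with T_A + T_B = T₀.
T_A = T₀·b/(a+b) = 19100·1140/3380 = 6442 N·m; T_B = 12660 N·m.
τ in each portion: τ_AC = 6.56×10^6 Pa, τ_CB = 1.29×10^7 Pa; maximum is in CB.
τ_max = T_CB·r/J = 12660·0.0855/8.39×10^-5 = 1.289×10^7 Pa.

1.87 ksi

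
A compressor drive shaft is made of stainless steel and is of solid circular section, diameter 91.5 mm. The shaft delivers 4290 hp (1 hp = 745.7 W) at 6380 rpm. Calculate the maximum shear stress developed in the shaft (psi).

4620 psi

ω = 2π·6380/60 = 668.1 rad/s, so T = P/ω = 4290×745.7 / 668.1 = 4788 N·m.
J = πd⁴/32 = π(0.0915)⁴/32 = 6.882×10^-6 m⁴.
τ_max = T·r/J = 4788 × 0.0457 / 6.882×10^-6 = 3.183×10^7 Pa.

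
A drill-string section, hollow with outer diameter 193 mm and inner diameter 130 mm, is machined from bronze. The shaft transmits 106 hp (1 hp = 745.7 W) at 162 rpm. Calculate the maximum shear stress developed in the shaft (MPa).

ω = 2π·162/60 = 16.96 rad/s, so T = P/ω = 106×745.7 / 16.96 = 4659 N·m.
J = π(d_o⁴ − d_i⁴)/32 = π(0.193⁴ − 0.130⁴)/32 = 1.082×10^-4 m⁴.
τ_max = T·r/J = 4659 × 0.0965 / 1.082×10^-4 = 4.156×10^6 Pa.

4.16 MPa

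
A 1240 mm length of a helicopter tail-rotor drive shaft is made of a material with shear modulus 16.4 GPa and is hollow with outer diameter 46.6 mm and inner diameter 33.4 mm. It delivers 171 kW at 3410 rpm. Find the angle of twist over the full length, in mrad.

ω = 2π·3410/60 = 357.1 rad/s, so T = P/ω = 171×10³ / 357.1 = 478.9 N·m.
J = π(d_o⁴ − d_i⁴)/32 = π(0.0466⁴ − 0.0334⁴)/32 = 3.408×10^-7 m⁴.
θ = T·L/(G·J) = 478.9 × 1.24 / (16.4×10⁹ × 3.408×10^-7) = 0.1062 rad.

106 mrad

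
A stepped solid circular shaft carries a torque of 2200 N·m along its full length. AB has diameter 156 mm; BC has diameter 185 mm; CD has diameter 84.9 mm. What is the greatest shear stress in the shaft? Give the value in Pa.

1.83e7 Pa

Under the same torque, τ_max = 16T/(πd³) is largest where d is smallest — segment CD (d = 84.9 mm).
τ_max = 16·2200/(π·(0.0849)³) = 1.831×10^7 Pa.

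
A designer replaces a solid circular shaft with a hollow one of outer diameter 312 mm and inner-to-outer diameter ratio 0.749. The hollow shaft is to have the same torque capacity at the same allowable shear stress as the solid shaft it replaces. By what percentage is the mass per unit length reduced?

43.5 %

Equal τ_max and T ⇒ the solid shaft needs d_s³ = d_o³(1−k⁴), so d_s = 312·(1−0.749⁴)^(1/3) = 275.1 mm.
Area ratio A_h/A_s = d_o²(1−k²)/d_s² = (1−k²)/(1−k⁴)^(2/3) = 0.5648.
Mass saving = 1 − 0.5648 = 43.5 %.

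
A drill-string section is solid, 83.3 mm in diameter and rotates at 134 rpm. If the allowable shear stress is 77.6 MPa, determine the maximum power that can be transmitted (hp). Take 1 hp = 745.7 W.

166 hp

J = πd⁴/32 = π(0.0833)⁴/32 = 4.727×10^-6 m⁴.
T_max = τ_allow·J/r = 7.76×10^7 × 4.727×10^-6 / 0.0416 = 8807 N·m.
ω = 2π·134/60 = 14.03 rad/s, so P_max = T_max·ω = 1.236×10^5 W.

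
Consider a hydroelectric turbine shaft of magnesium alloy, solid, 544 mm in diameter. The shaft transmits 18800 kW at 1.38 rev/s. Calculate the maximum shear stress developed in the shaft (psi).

9950 psi

ω = 2π·1.38 = 8.671 rad/s, so T = P/ω = 18800×10³ / 8.671 = 2.168e6 N·m.
J = πd⁴/32 = π(0.544)⁴/32 = 8.598×10^-3 m⁴.
τ_max = T·r/J = 2.168e6 × 0.272 / 8.598×10^-3 = 6.859×10^7 Pa.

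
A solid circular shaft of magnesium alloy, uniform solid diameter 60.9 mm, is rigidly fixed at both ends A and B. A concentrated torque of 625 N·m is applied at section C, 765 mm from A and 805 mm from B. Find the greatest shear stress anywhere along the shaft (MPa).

With uniform GJ and both ends fixed, compatibility θ_AC = θ_CB gives T_A·a = T_B·b, together with T_A + T_B = T₀.
T_A = T₀·b/(a+b) = 625.0·805/1570 = 320.5 N·m; T_B = 304.5 N·m.
τ in each portion: τ_AC = 7.23×10^6 Pa, τ_CB = 6.87×10^6 Pa; maximum is in AC.
τ_max = T_AC·r/J = 320.5·0.0304/1.35×10^-6 = 7.226×10^6 Pa.

7.23 MPa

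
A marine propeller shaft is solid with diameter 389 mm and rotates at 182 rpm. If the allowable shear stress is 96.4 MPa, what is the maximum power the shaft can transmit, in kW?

J = πd⁴/32 = π(0.389)⁴/32 = 2.248×10^-3 m⁴.
T_max = τ_allow·J/r = 9.64×10^7 × 2.248×10^-3 / 0.195 = 1.114e6 N·m.
ω = 2π·182/60 = 19.06 rad/s, so P_max = T_max·ω = 2.124×10^7 W.

21200 kW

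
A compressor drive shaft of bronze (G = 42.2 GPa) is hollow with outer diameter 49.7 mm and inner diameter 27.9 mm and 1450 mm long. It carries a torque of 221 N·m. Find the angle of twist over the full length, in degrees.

0.806°

J = π(d_o⁴ − d_i⁴)/32 = π(0.0497⁴ − 0.0279⁴)/32 = 5.395×10^-7 m⁴.
θ = T·L/(G·J) = 221.0 × 1.45 / (42.2×10⁹ × 5.395×10^-7) = 0.01407 rad.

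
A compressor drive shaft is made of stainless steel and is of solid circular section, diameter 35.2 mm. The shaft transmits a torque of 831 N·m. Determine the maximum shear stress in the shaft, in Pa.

9.70e7 Pa

J = πd⁴/32 = π(0.0352)⁴/32 = 1.507×10^-7 m⁴.
τ_max = T·r/J = 831.0 × 0.0176 / 1.507×10^-7 = 9.704×10^7 Pa.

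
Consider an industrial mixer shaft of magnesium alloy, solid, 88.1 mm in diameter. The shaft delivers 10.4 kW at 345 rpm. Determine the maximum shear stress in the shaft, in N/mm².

2.14 N/mm²

ω = 2π·345/60 = 36.13 rad/s, so T = P/ω = 10.4×10³ / 36.13 = 287.9 N·m.
J = πd⁴/32 = π(0.0881)⁴/32 = 5.914×10^-6 m⁴.
τ_max = T·r/J = 287.9 × 0.0440 / 5.914×10^-6 = 2.144×10^6 Pa.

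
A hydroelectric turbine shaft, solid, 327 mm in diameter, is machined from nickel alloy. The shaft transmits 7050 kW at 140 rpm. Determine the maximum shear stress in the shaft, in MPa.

70.0 MPa

ω = 2π·140/60 = 14.66 rad/s, so T = P/ω = 7050×10³ / 14.66 = 480900 N·m.
J = πd⁴/32 = π(0.327)⁴/32 = 1.123×10^-3 m⁴.
τ_max = T·r/J = 480900 × 0.164 / 1.123×10^-3 = 7.004×10^7 Pa.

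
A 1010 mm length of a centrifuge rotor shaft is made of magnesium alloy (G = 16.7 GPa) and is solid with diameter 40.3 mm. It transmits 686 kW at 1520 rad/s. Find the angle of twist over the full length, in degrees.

ω = 1520 rad/s, so T = P/ω = 686×10³ / 1520 = 451.3 N·m.
J = πd⁴/32 = π(0.0403)⁴/32 = 2.590×10^-7 m⁴.
θ = T·L/(G·J) = 451.3 × 1.01 / (16.7×10⁹ × 2.590×10^-7) = 0.1054 rad.

6.04°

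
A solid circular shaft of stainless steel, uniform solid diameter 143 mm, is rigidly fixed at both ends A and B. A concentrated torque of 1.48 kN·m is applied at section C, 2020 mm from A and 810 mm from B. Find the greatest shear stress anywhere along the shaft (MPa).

1.84 MPa

With uniform GJ and both ends fixed, compatibility θ_AC = θ_CB gives T_A·a = T_B·b, together with T_A + T_B = T₀.
T_A = T₀·b/(a+b) = 1480·810/2830 = 423.6 N·m; T_B = 1056 N·m.
τ in each portion: τ_AC = 7.38×10^5 Pa, τ_CB = 1.84×10^6 Pa; maximum is in CB.
τ_max = T_CB·r/J = 1056·0.0715/4.11×10^-5 = 1.840×10^6 Pa.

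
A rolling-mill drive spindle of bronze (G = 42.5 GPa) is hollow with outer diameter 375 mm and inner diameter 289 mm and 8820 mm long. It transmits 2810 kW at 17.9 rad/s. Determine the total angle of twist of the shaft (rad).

0.0259 rad

ω = 17.9 rad/s, so T = P/ω = 2810×10³ / 17.90 = 157000 N·m.
J = π(d_o⁴ − d_i⁴)/32 = π(0.375⁴ − 0.289⁴)/32 = 1.257×10^-3 m⁴.
θ = T·L/(G·J) = 157000 × 8.82 / (42.5×10⁹ × 1.257×10^-3) = 0.02593 rad.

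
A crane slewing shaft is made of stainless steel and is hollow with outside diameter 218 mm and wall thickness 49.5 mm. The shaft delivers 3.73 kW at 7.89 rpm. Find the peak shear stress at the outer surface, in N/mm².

2.44 N/mm²

ω = 2π·7.89/60 = 0.8262 rad/s, so T = P/ω = 3.73×10³ / 0.8262 = 4514 N·m.
J = π(d_o⁴ − d_i⁴)/32 = π(0.218⁴ − 0.119⁴)/32 = 2.020×10^-4 m⁴.
τ_max = T·r/J = 4514 × 0.109 / 2.020×10^-4 = 2.435×10^6 Pa.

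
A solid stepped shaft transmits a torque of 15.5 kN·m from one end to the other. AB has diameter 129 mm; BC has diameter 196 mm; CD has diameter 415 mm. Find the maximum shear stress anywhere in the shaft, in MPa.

36.8 MPa

Under the same torque, τ_max = 16T/(πd³) is largest where d is smallest — segment AB (d = 129 mm).
τ_max = 16·15500/(π·(0.129)³) = 3.677×10^7 Pa.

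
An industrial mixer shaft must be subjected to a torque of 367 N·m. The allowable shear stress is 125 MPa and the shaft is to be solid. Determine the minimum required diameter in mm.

For a solid shaft τ_max = 16T/(πd³), so d = (16T/(π τ_allow))^(1/3) = (16·367.0/(π·1.25×10^8))^(1/3) = 0.02464 m.

24.6 mm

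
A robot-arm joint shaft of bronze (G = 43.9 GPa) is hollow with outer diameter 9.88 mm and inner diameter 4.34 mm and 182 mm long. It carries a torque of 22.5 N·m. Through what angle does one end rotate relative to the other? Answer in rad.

0.104 rad

J = π(d_o⁴ − d_i⁴)/32 = π(0.00988⁴ − 0.00434⁴)/32 = 9.006×10^-10 m⁴.
θ = T·L/(G·J) = 22.50 × 0.182 / (43.9×10⁹ × 9.006×10^-10) = 0.1036 rad.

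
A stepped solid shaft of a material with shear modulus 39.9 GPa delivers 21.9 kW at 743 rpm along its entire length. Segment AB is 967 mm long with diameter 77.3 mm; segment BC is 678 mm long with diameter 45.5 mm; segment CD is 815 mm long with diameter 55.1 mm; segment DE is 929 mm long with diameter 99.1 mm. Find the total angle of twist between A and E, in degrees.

ω = 2π·743/60 = 77.81 rad/s, so T = P/ω = 21.9×10³ / 77.81 = 281.5 N·m.
J_AB = π(0.0773)⁴/32 = 3.51×10^-6 m⁴; J_BC = π(0.0455)⁴/32 = 4.21×10^-7 m⁴; J_CD = π(0.0551)⁴/32 = 9.05×10^-7 m⁴; J_DE = π(0.0991)⁴/32 = 9.47×10^-6 m⁴.
θ = (T/G)·Σ L_i/J_i = (281.5/39.9×10⁹)·(0.967/3.51×10^-6 + 0.678/4.21×10^-7 + 0.815/9.05×10^-7 + 0.929/9.47×10^-6) = 0.02036 rad.

1.17°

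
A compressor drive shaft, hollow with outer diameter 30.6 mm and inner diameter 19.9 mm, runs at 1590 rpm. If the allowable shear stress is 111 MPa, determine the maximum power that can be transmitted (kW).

J = π(d_o⁴ − d_i⁴)/32 = π(0.0306⁴ − 0.0199⁴)/32 = 7.068×10^-8 m⁴.
T_max = τ_allow·J/r = 1.11×10^8 × 7.068×10^-8 / 0.0153 = 512.8 N·m.
ω = 2π·1590/60 = 166.5 rad/s, so P_max = T_max·ω = 8.538×10^4 W.

85.4 kW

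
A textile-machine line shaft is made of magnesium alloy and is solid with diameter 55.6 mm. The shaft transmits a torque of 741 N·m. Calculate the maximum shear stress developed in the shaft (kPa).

22000 kPa

J = πd⁴/32 = π(0.0556)⁴/32 = 9.382×10^-7 m⁴.
τ_max = T·r/J = 741.0 × 0.0278 / 9.382×10^-7 = 2.196×10^7 Pa.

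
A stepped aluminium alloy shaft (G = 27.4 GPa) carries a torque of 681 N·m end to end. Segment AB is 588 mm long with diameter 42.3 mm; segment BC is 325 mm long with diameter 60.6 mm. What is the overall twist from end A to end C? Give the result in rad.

0.0526 rad

J_AB = π(0.0423)⁴/32 = 3.14×10^-7 m⁴; J_BC = π(0.0606)⁴/32 = 1.32×10^-6 m⁴.
θ = (T/G)·Σ L_i/J_i = (681.0/27.4×10⁹)·(0.588/3.14×10^-7 + 0.325/1.32×10^-6) = 0.05260 rad.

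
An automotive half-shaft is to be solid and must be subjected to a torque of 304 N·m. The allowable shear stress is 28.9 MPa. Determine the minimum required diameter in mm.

For a solid shaft τ_max = 16T/(πd³), so d = (16T/(π τ_allow))^(1/3) = (16·304.0/(π·2.89×10^7))^(1/3) = 0.03770 m.

37.7 mm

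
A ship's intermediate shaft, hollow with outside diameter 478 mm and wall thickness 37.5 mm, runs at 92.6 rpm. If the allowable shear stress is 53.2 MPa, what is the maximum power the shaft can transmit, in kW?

5470 kW

J = π(d_o⁴ − d_i⁴)/32 = π(0.478⁴ − 0.403⁴)/32 = 2.536×10^-3 m⁴.
T_max = τ_allow·J/r = 5.32×10^7 × 2.536×10^-3 / 0.239 = 564400 N·m.
ω = 2π·92.6/60 = 9.697 rad/s, so P_max = T_max·ω = 5.473×10^6 W.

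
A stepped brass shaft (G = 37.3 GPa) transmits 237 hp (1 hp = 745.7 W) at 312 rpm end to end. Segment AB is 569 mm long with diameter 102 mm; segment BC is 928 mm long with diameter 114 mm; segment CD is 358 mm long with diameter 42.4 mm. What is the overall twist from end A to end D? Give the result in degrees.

ω = 2π·312/60 = 32.67 rad/s, so T = P/ω = 237×745.7 / 32.67 = 5409 N·m.
J_AB = π(0.102)⁴/32 = 1.06×10^-5 m⁴; J_BC = π(0.114)⁴/32 = 1.66×10^-5 m⁴; J_CD = π(0.0424)⁴/32 = 3.17×10^-7 m⁴.
θ = (T/G)·Σ L_i/J_i = (5409/37.3×10⁹)·(0.569/1.06×10^-5 + 0.928/1.66×10^-5 + 0.358/3.17×10^-7) = 0.1795 rad.

10.3°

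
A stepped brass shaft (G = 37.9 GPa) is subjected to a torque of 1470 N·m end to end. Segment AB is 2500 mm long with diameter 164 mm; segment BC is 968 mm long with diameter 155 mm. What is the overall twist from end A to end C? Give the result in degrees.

0.116°

J_AB = π(0.164)⁴/32 = 7.10×10^-5 m⁴; J_BC = π(0.155)⁴/32 = 5.67×10^-5 m⁴.
θ = (T/G)·Σ L_i/J_i = (1470/37.9×10⁹)·(2.50/7.10×10^-5 + 0.968/5.67×10^-5) = 2.028×10^-3 rad.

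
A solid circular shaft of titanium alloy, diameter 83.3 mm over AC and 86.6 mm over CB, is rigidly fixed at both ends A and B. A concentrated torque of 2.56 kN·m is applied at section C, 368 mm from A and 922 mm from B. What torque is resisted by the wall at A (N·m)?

1750 N·m

Compatibility: T_A·a/J_AC = T_B·b/J_CB with T_A + T_B = T₀.
J_AC = 4.73×10^-6 m⁴, J_CB = 5.52×10^-6 m⁴, so T_A = T₀·(J_AC/a)/((J_AC/a)+(J_CB/b)) = 1746 N·m, T_B = 814.0 N·m.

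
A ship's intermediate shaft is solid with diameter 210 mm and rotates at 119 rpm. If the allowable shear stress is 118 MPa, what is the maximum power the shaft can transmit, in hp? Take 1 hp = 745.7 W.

3590 hp

J = πd⁴/32 = π(0.210)⁴/32 = 1.909×10^-4 m⁴.
T_max = τ_allow·J/r = 1.18×10^8 × 1.909×10^-4 / 0.105 = 214600 N·m.
ω = 2π·119/60 = 12.46 rad/s, so P_max = T_max·ω = 2.674×10^6 W.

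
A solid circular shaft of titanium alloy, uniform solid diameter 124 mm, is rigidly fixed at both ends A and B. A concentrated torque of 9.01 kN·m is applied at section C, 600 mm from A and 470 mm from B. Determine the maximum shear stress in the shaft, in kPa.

With uniform GJ and both ends fixed, compatibility θ_AC = θ_CB gives T_A·a = T_B·b, together with T_A + T_B = T₀.
T_A = T₀·b/(a+b) = 9010·470/1070 = 3958 N·m; T_B = 5052 N·m.
τ in each portion: τ_AC = 1.06×10^7 Pa, τ_CB = 1.35×10^7 Pa; maximum is in CB.
τ_max = T_CB·r/J = 5052·0.0620/2.32×10^-5 = 1.350×10^7 Pa.

13500 kPa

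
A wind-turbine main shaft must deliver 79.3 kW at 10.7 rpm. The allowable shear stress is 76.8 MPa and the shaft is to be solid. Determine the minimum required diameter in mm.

167 mm

ω = 2π·10.7/60 = 1.121 rad/s, so T = P/ω = 79.3×10³ / 1.121 = 70770 N·m.
For a solid shaft τ_max = 16T/(πd³), so d = (16T/(π τ_allow))^(1/3) = (16·70770/(π·7.68×10^7))^(1/3) = 0.1674 m.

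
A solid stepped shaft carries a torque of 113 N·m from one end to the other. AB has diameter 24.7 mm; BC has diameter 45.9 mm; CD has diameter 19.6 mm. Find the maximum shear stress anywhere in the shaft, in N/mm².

76.4 N/mm²

Under the same torque, τ_max = 16T/(πd³) is largest where d is smallest — segment CD (d = 19.6 mm).
τ_max = 16·113.0/(π·(0.0196)³) = 7.643×10^7 Pa.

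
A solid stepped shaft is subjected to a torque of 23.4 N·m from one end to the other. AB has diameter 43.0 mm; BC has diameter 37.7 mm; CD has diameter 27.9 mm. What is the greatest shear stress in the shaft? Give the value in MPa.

5.49 MPa

Under the same torque, τ_max = 16T/(πd³) is largest where d is smallest — segment CD (d = 27.9 mm).
τ_max = 16·23.40/(π·(0.0279)³) = 5.487×10^6 Pa.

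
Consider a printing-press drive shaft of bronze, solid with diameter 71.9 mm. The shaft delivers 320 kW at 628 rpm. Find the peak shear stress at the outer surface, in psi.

9670 psi

ω = 2π·628/60 = 65.76 rad/s, so T = P/ω = 320×10³ / 65.76 = 4866 N·m.
J = πd⁴/32 = π(0.0719)⁴/32 = 2.624×10^-6 m⁴.
τ_max = T·r/J = 4866 × 0.0360 / 2.624×10^-6 = 6.667×10^7 Pa.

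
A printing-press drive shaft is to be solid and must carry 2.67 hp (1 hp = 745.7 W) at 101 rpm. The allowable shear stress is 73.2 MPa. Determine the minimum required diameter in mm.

23.6 mm

ω = 2π·101/60 = 10.58 rad/s, so T = P/ω = 2.67×745.7 / 10.58 = 188.2 N·m.
For a solid shaft τ_max = 16T/(πd³), so d = (16T/(π τ_allow))^(1/3) = (16·188.2/(π·7.32×10^7))^(1/3) = 0.02357 m.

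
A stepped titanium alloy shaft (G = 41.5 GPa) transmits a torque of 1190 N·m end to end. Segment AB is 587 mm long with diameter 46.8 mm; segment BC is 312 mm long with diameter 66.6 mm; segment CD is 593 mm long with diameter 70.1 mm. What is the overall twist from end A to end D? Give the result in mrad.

J_AB = π(0.0468)⁴/32 = 4.71×10^-7 m⁴; J_BC = π(0.0666)⁴/32 = 1.93×10^-6 m⁴; J_CD = π(0.0701)⁴/32 = 2.37×10^-6 m⁴.
θ = (T/G)·Σ L_i/J_i = (1190/41.5×10⁹)·(0.587/4.71×10^-7 + 0.312/1.93×10^-6 + 0.593/2.37×10^-6) = 0.04754 rad.

47.5 mrad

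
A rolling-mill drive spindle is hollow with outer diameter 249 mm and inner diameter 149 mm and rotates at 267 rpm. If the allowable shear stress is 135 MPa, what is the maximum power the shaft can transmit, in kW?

J = π(d_o⁴ − d_i⁴)/32 = π(0.249⁴ − 0.149⁴)/32 = 3.290×10^-4 m⁴.
T_max = τ_allow·J/r = 1.35×10^8 × 3.290×10^-4 / 0.124 = 356800 N·m.
ω = 2π·267/60 = 27.96 rad/s, so P_max = T_max·ω = 9.975×10^6 W.

9970 kW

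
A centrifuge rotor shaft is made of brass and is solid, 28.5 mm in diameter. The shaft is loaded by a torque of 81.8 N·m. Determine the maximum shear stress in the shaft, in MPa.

18.0 MPa

J = πd⁴/32 = π(0.0285)⁴/32 = 6.477×10^-8 m⁴.
τ_max = T·r/J = 81.80 × 0.0143 / 6.477×10^-8 = 1.800×10^7 Pa.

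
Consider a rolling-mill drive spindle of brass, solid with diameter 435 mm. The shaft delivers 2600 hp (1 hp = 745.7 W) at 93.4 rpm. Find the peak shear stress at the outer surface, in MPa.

12.3 MPa

ω = 2π·93.4/60 = 9.781 rad/s, so T = P/ω = 2600×745.7 / 9.781 = 198200 N·m.
J = πd⁴/32 = π(0.435)⁴/32 = 3.515×10^-3 m⁴.
τ_max = T·r/J = 198200 × 0.217 / 3.515×10^-3 = 1.226×10^7 Pa.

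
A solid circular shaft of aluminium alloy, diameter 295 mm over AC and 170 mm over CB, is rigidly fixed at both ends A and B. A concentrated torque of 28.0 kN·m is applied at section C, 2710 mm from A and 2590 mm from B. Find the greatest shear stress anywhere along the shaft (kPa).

4980 kPa

Compatibility: T_A·a/J_AC = T_B·b/J_CB with T_A + T_B = T₀.
J_AC = 7.44×10^-4 m⁴, J_CB = 8.20×10^-5 m⁴, so T_A = T₀·(J_AC/a)/((J_AC/a)+(J_CB/b)) = 25100 N·m, T_B = 2897 N·m.
τ in each portion: τ_AC = 4.98×10^6 Pa, τ_CB = 3.00×10^6 Pa; maximum is in AC.
τ_max = T_AC·r/J = 25100·0.147/7.44×10^-4 = 4.980×10^6 Pa.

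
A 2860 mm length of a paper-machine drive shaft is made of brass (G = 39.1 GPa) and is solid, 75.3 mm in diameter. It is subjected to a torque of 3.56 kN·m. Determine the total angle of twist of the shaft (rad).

0.0825 rad

J = πd⁴/32 = π(0.0753)⁴/32 = 3.156×10^-6 m⁴.
θ = T·L/(G·J) = 3560 × 2.86 / (39.1×10⁹ × 3.156×10^-6) = 0.08250 rad.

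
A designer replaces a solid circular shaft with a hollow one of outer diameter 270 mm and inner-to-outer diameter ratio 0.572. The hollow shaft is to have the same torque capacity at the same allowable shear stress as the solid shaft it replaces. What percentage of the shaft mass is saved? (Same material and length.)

27.4 %

Equal τ_max and T ⇒ the solid shaft needs d_s³ = d_o³(1−k⁴), so d_s = 270·(1−0.572⁴)^(1/3) = 260.0 mm.
Area ratio A_h/A_s = d_o²(1−k²)/d_s² = (1−k²)/(1−k⁴)^(2/3) = 0.7256.
Mass saving = 1 − 0.7256 = 27.4 %.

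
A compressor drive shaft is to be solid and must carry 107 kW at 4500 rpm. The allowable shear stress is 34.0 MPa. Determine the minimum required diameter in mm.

ω = 2π·4500/60 = 471.2 rad/s, so T = P/ω = 107×10³ / 471.2 = 227.1 N·m.
For a solid shaft τ_max = 16T/(πd³), so d = (16T/(π τ_allow))^(1/3) = (16·227.1/(π·3.40×10^7))^(1/3) = 0.03240 m.

32.4 mm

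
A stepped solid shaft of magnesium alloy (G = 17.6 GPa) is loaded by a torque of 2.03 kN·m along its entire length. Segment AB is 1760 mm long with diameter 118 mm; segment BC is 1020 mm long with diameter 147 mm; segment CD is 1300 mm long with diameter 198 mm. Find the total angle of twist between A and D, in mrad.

J_AB = π(0.118)⁴/32 = 1.90×10^-5 m⁴; J_BC = π(0.147)⁴/32 = 4.58×10^-5 m⁴; J_CD = π(0.198)⁴/32 = 1.51×10^-4 m⁴.
θ = (T/G)·Σ L_i/J_i = (2030/17.6×10⁹)·(1.76/1.90×10^-5 + 1.02/4.58×10^-5 + 1.30/1.51×10^-4) = 0.01423 rad.

14.2 mrad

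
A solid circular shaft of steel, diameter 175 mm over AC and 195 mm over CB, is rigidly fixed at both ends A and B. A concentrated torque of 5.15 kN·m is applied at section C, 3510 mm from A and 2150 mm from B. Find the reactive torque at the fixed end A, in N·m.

1460 N·m

Compatibility: T_A·a/J_AC = T_B·b/J_CB with T_A + T_B = T₀.
J_AC = 9.21×10^-5 m⁴, J_CB = 1.42×10^-4 m⁴, so T_A = T₀·(J_AC/a)/((J_AC/a)+(J_CB/b)) = 1464 N·m, T_B = 3686 N·m.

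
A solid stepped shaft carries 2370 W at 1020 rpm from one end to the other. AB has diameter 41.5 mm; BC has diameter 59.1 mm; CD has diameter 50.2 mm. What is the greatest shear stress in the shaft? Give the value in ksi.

0.229 ksi

ω = 2π·1020/60 = 106.8 rad/s, so T = P/ω = 2370 / 106.8 = 22.19 N·m.
Under the same torque, τ_max = 16T/(πd³) is largest where d is smallest — segment AB (d = 41.5 mm).
τ_max = 16·22.19/(π·(0.0415)³) = 1.581×10^6 Pa.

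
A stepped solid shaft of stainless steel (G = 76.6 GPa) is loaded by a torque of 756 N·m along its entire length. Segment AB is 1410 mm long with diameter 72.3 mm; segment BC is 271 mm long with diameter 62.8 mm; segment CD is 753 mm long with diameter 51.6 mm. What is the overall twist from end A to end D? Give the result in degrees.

1.01°

J_AB = π(0.0723)⁴/32 = 2.68×10^-6 m⁴; J_BC = π(0.0628)⁴/32 = 1.53×10^-6 m⁴; J_CD = π(0.0516)⁴/32 = 6.96×10^-7 m⁴.
θ = (T/G)·Σ L_i/J_i = (756.0/76.6×10⁹)·(1.41/2.68×10^-6 + 0.271/1.53×10^-6 + 0.753/6.96×10^-7) = 0.01762 rad.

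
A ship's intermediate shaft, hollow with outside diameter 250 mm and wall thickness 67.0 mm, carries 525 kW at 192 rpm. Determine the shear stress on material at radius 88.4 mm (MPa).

6.31 MPa

ω = 2π·192/60 = 20.11 rad/s, so T = P/ω = 525×10³ / 20.11 = 26110 N·m.
J = π(d_o⁴ − d_i⁴)/32 = π(0.250⁴ − 0.116⁴)/32 = 3.657×10^-4 m⁴.
Shear stress varies linearly with radius: τ = T·r/J = 26110 × 0.0884 / 3.657×10^-4 = 6.312×10^6 Pa.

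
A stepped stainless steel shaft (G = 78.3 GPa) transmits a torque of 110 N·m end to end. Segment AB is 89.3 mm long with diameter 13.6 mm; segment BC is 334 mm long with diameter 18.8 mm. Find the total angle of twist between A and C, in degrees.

J_AB = π(0.0136)⁴/32 = 3.36×10^-9 m⁴; J_BC = π(0.0188)⁴/32 = 1.23×10^-8 m⁴.
θ = (T/G)·Σ L_i/J_i = (110.0/78.3×10⁹)·(0.0893/3.36×10^-9 + 0.334/1.23×10^-8) = 0.07561 rad.

4.33°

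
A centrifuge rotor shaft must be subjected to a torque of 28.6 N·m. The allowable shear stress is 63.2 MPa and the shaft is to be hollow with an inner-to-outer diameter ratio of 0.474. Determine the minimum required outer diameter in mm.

13.4 mm

For a hollow shaft with d_i/d_o = 0.474: τ_max = 16T/(π d_o³ (1−k⁴)), so d_o = [16T/(π τ_allow (1−k⁴))]^(1/3) = [16·28.60/(π·6.32×10^7·0.9495)]^(1/3) = 0.01344 m.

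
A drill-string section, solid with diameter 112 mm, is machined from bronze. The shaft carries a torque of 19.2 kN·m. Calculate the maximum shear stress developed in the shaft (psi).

J = πd⁴/32 = π(0.112)⁴/32 = 1.545×10^-5 m⁴.
τ_max = T·r/J = 19200 × 0.0560 / 1.545×10^-5 = 6.960×10^7 Pa.

10100 psi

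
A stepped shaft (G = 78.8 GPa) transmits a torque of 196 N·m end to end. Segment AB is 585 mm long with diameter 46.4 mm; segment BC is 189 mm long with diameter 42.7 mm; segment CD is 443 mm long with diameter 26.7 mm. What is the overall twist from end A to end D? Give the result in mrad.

J_AB = π(0.0464)⁴/32 = 4.55×10^-7 m⁴; J_BC = π(0.0427)⁴/32 = 3.26×10^-7 m⁴; J_CD = π(0.0267)⁴/32 = 4.99×10^-8 m⁴.
θ = (T/G)·Σ L_i/J_i = (196.0/78.8×10⁹)·(0.585/4.55×10^-7 + 0.189/3.26×10^-7 + 0.443/4.99×10^-8) = 0.02672 rad.

26.7 mrad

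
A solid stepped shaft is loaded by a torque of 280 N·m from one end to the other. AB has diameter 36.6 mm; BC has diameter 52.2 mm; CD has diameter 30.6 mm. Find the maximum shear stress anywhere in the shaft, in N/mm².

49.8 N/mm²

Under the same torque, τ_max = 16T/(πd³) is largest where d is smallest — segment CD (d = 30.6 mm).
τ_max = 16·280.0/(π·(0.0306)³) = 4.977×10^7 Pa.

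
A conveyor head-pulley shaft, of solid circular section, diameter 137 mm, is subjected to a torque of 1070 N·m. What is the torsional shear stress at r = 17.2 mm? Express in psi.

77.2 psi

J = πd⁴/32 = π(0.137)⁴/32 = 3.458×10^-5 m⁴.
Shear stress varies linearly with radius: τ = T·r/J = 1070 × 0.0172 / 3.458×10^-5 = 5.321×10^5 Pa.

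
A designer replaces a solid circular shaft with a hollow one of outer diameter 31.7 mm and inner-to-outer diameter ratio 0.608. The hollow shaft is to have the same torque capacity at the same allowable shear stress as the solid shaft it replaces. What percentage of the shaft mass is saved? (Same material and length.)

30.5 %

Equal τ_max and T ⇒ the solid shaft needs d_s³ = d_o³(1−k⁴), so d_s = 31.7·(1−0.608⁴)^(1/3) = 30.18 mm.
Area ratio A_h/A_s = d_o²(1−k²)/d_s² = (1−k²)/(1−k⁴)^(2/3) = 0.6952.
Mass saving = 1 − 0.6952 = 30.5 %.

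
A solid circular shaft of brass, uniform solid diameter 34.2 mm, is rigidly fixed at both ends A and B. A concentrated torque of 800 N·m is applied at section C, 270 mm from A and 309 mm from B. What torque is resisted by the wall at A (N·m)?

With uniform GJ and both ends fixed, compatibility θ_AC = θ_CB gives T_A·a = T_B·b, together with T_A + T_B = T₀.
T_A = T₀·b/(a+b) = 800.0·309/579.0 = 426.9 N·m; T_B = 373.1 N·m.

427 N·m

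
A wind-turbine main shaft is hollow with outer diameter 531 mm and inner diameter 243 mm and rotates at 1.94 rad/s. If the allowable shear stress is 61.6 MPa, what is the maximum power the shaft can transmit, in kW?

J = π(d_o⁴ − d_i⁴)/32 = π(0.531⁴ − 0.243⁴)/32 = 7.463×10^-3 m⁴.
T_max = τ_allow·J/r = 6.16×10^7 × 7.463×10^-3 / 0.266 = 1.731e6 N·m.
ω = 1.94 rad/s, so P_max = T_max·ω = 3.359×10^6 W.

3360 kW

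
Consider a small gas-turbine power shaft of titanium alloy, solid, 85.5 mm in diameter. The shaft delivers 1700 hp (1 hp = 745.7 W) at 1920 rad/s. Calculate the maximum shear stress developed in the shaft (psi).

780 psi

ω = 1920 rad/s, so T = P/ω = 1700×745.7 / 1920 = 660.3 N·m.
J = πd⁴/32 = π(0.0855)⁴/32 = 5.246×10^-6 m⁴.
τ_max = T·r/J = 660.3 × 0.0428 / 5.246×10^-6 = 5.380×10^6 Pa.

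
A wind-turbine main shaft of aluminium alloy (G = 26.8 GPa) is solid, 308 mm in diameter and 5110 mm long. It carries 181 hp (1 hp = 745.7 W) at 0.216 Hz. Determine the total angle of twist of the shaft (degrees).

1.23°

ω = 2π·0.216 = 1.357 rad/s, so T = P/ω = 181×745.7 / 1.357 = 99450 N·m.
J = πd⁴/32 = π(0.308)⁴/32 = 8.835×10^-4 m⁴.
θ = T·L/(G·J) = 99450 × 5.11 / (26.8×10⁹ × 8.835×10^-4) = 0.02146 rad.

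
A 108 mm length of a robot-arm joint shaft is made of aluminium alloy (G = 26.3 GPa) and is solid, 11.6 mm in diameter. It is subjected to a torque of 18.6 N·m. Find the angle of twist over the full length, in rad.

J = πd⁴/32 = π(0.0116)⁴/32 = 1.778×10^-9 m⁴.
θ = T·L/(G·J) = 18.60 × 0.108 / (26.3×10⁹ × 1.778×10^-9) = 0.04297 rad.

0.0430 rad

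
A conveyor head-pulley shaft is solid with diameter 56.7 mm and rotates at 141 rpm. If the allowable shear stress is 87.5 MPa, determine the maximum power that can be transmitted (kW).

46.2 kW

J = πd⁴/32 = π(0.0567)⁴/32 = 1.015×10^-6 m⁴.
T_max = τ_allow·J/r = 8.75×10^7 × 1.015×10^-6 / 0.0284 = 3132 N·m.
ω = 2π·141/60 = 14.77 rad/s, so P_max = T_max·ω = 4.624×10^4 W.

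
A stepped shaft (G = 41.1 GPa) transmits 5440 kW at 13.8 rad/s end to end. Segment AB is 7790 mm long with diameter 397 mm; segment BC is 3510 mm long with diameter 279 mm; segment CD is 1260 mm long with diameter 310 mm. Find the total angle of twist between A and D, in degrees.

5.76°

ω = 13.8 rad/s, so T = P/ω = 5440×10³ / 13.80 = 394200 N·m.
J_AB = π(0.397)⁴/32 = 2.44×10^-3 m⁴; J_BC = π(0.279)⁴/32 = 5.95×10^-4 m⁴; J_CD = π(0.310)⁴/32 = 9.07×10^-4 m⁴.
θ = (T/G)·Σ L_i/J_i = (394200/41.1×10⁹)·(7.79/2.44×10^-3 + 3.51/5.95×10^-4 + 1.26/9.07×10^-4) = 0.1006 rad.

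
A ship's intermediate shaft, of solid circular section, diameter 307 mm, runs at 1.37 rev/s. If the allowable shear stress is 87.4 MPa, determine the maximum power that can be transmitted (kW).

4270 kW

J = πd⁴/32 = π(0.307)⁴/32 = 8.721×10^-4 m⁴.
T_max = τ_allow·J/r = 8.74×10^7 × 8.721×10^-4 / 0.153 = 496500 N·m.
ω = 2π·1.37 = 8.608 rad/s, so P_max = T_max·ω = 4.274×10^6 W.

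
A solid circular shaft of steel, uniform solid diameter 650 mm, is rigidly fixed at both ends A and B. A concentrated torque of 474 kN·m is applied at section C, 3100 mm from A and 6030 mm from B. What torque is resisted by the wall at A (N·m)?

313000 N·m

With uniform GJ and both ends fixed, compatibility θ_AC = θ_CB gives T_A·a = T_B·b, together with T_A + T_B = T₀.
T_A = T₀·b/(a+b) = 474000·6030/9130 = 313100 N·m; T_B = 160900 N·m.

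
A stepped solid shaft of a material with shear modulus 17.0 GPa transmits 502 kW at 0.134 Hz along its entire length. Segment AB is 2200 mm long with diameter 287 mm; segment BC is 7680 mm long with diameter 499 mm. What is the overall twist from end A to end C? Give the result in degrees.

9.17°

ω = 2π·0.134 = 0.8419 rad/s, so T = P/ω = 502×10³ / 0.8419 = 596200 N·m.
J_AB = π(0.287)⁴/32 = 6.66×10^-4 m⁴; J_BC = π(0.499)⁴/32 = 6.09×10^-3 m⁴.
θ = (T/G)·Σ L_i/J_i = (596200/17.0×10⁹)·(2.20/6.66×10^-4 + 7.68/6.09×10^-3) = 0.1601 rad.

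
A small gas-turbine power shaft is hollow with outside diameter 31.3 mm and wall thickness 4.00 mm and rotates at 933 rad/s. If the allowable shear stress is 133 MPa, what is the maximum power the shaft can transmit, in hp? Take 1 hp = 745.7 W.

694 hp

J = π(d_o⁴ − d_i⁴)/32 = π(0.0313⁴ − 0.0233⁴)/32 = 6.529×10^-8 m⁴.
T_max = τ_allow·J/r = 1.33×10^8 × 6.529×10^-8 / 0.0157 = 554.9 N·m.
ω = 933 rad/s, so P_max = T_max·ω = 5.177×10^5 W.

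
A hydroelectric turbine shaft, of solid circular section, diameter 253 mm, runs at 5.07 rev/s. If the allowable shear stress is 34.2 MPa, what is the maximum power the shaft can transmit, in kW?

J = πd⁴/32 = π(0.253)⁴/32 = 4.022×10^-4 m⁴.
T_max = τ_allow·J/r = 3.42×10^7 × 4.022×10^-4 / 0.127 = 108700 N·m.
ω = 2π·5.07 = 31.86 rad/s, so P_max = T_max·ω = 3.464×10^6 W.

3460 kW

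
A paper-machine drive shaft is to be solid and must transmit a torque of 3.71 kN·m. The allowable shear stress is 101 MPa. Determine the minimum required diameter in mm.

For a solid shaft τ_max = 16T/(πd³), so d = (16T/(π τ_allow))^(1/3) = (16·3710/(π·1.01×10^8))^(1/3) = 0.05719 m.

57.2 mm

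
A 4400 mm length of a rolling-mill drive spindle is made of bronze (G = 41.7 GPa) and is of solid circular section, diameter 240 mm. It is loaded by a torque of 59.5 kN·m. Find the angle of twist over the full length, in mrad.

19.3 mrad

J = πd⁴/32 = π(0.240)⁴/32 = 3.257×10^-4 m⁴.
θ = T·L/(G·J) = 59500 × 4.40 / (41.7×10⁹ × 3.257×10^-4) = 0.01927 rad.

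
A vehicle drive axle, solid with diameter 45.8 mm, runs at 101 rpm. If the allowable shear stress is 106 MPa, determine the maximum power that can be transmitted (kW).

21.1 kW

J = πd⁴/32 = π(0.0458)⁴/32 = 4.320×10^-7 m⁴.
T_max = τ_allow·J/r = 1.06×10^8 × 4.320×10^-7 / 0.0229 = 2000 N·m.
ω = 2π·101/60 = 10.58 rad/s, so P_max = T_max·ω = 2.115×10^4 W.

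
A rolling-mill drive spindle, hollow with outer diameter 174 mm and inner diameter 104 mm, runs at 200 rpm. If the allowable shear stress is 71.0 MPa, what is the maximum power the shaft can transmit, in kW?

J = π(d_o⁴ − d_i⁴)/32 = π(0.174⁴ − 0.104⁴)/32 = 7.851×10^-5 m⁴.
T_max = τ_allow·J/r = 7.10×10^7 × 7.851×10^-5 / 0.0870 = 64070 N·m.
ω = 2π·200/60 = 20.94 rad/s, so P_max = T_max·ω = 1.342×10^6 W.

1340 kW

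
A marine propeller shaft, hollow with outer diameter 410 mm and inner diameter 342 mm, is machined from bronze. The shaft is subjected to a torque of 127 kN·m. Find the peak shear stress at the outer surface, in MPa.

J = π(d_o⁴ − d_i⁴)/32 = π(0.410⁴ − 0.342⁴)/32 = 1.431×10^-3 m⁴.
τ_max = T·r/J = 127000 × 0.205 / 1.431×10^-3 = 1.819×10^7 Pa.

18.2 MPa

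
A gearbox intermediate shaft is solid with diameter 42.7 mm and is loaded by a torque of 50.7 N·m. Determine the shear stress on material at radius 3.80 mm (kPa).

590 kPa

J = πd⁴/32 = π(0.0427)⁴/32 = 3.264×10^-7 m⁴.
Shear stress varies linearly with radius: τ = T·r/J = 50.70 × 0.00380 / 3.264×10^-7 = 5.903×10^5 Pa.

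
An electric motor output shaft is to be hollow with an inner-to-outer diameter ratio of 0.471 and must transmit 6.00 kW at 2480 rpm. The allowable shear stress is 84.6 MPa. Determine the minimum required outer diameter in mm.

11.4 mm

ω = 2π·2480/60 = 259.7 rad/s, so T = P/ω = 6.00×10³ / 259.7 = 23.10 N·m.
For a hollow shaft with d_i/d_o = 0.471: τ_max = 16T/(π d_o³ (1−k⁴)), so d_o = [16T/(π τ_allow (1−k⁴))]^(1/3) = [16·23.10/(π·8.46×10^7·0.9508)]^(1/3) = 0.01135 m.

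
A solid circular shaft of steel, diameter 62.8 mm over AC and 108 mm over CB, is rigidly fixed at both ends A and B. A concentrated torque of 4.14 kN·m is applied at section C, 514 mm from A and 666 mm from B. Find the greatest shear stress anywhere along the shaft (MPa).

Compatibility: T_A·a/J_AC = T_B·b/J_CB with T_A + T_B = T₀.
J_AC = 1.53×10^-6 m⁴, J_CB = 1.34×10^-5 m⁴, so T_A = T₀·(J_AC/a)/((J_AC/a)+(J_CB/b)) = 534.1 N·m, T_B = 3606 N·m.
τ in each portion: τ_AC = 1.10×10^7 Pa, τ_CB = 1.46×10^7 Pa; maximum is in CB.
τ_max = T_CB·r/J = 3606·0.0540/1.34×10^-5 = 1.458×10^7 Pa.

14.6 MPa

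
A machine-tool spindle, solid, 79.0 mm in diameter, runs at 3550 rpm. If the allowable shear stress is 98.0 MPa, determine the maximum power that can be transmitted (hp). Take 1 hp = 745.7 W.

4730 hp

J = πd⁴/32 = π(0.0790)⁴/32 = 3.824×10^-6 m⁴.
T_max = τ_allow·J/r = 9.80×10^7 × 3.824×10^-6 / 0.0395 = 9487 N·m.
ω = 2π·3550/60 = 371.8 rad/s, so P_max = T_max·ω = 3.527×10^6 W.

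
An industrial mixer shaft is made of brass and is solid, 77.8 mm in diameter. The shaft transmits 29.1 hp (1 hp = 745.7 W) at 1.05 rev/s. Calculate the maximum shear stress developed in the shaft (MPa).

35.6 MPa

ω = 2π·1.05 = 6.597 rad/s, so T = P/ω = 29.1×745.7 / 6.597 = 3289 N·m.
J = πd⁴/32 = π(0.0778)⁴/32 = 3.597×10^-6 m⁴.
τ_max = T·r/J = 3289 × 0.0389 / 3.597×10^-6 = 3.557×10^7 Pa.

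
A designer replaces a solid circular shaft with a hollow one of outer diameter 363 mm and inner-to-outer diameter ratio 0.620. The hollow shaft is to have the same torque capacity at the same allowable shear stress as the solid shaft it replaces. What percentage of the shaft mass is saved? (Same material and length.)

Equal τ_max and T ⇒ the solid shaft needs d_s³ = d_o³(1−k⁴), so d_s = 363·(1−0.620⁴)^(1/3) = 344.2 mm.
Area ratio A_h/A_s = d_o²(1−k²)/d_s² = (1−k²)/(1−k⁴)^(2/3) = 0.6848.
Mass saving = 1 − 0.6848 = 31.5 %.

31.5 %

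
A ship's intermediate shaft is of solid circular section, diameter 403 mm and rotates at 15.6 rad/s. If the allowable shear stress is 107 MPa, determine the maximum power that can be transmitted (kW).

21500 kW

J = πd⁴/32 = π(0.403)⁴/32 = 2.590×10^-3 m⁴.
T_max = τ_allow·J/r = 1.07×10^8 × 2.590×10^-3 / 0.202 = 1.375e6 N·m.
ω = 15.6 rad/s, so P_max = T_max·ω = 2.145×10^7 W.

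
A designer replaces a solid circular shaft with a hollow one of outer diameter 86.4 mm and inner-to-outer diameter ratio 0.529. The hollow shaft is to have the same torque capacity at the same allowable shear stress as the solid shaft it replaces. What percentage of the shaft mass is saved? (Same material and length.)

Equal τ_max and T ⇒ the solid shaft needs d_s³ = d_o³(1−k⁴), so d_s = 86.4·(1−0.529⁴)^(1/3) = 84.08 mm.
Area ratio A_h/A_s = d_o²(1−k²)/d_s² = (1−k²)/(1−k⁴)^(2/3) = 0.7604.
Mass saving = 1 − 0.7604 = 24.0 %.

24.0 %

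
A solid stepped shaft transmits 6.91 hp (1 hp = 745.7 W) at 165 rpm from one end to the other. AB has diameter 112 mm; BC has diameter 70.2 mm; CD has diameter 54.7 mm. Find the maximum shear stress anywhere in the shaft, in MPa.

9.28 MPa

ω = 2π·165/60 = 17.28 rad/s, so T = P/ω = 6.91×745.7 / 17.28 = 298.2 N·m.
Under the same torque, τ_max = 16T/(πd³) is largest where d is smallest — segment CD (d = 54.7 mm).
τ_max = 16·298.2/(π·(0.0547)³) = 9.280×10^6 Pa.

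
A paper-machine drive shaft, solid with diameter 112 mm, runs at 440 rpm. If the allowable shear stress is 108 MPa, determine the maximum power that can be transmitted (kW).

1370 kW

J = πd⁴/32 = π(0.112)⁴/32 = 1.545×10^-5 m⁴.
T_max = τ_allow·J/r = 1.08×10^8 × 1.545×10^-5 / 0.0560 = 29790 N·m.
ω = 2π·440/60 = 46.08 rad/s, so P_max = T_max·ω = 1.373×10^6 W.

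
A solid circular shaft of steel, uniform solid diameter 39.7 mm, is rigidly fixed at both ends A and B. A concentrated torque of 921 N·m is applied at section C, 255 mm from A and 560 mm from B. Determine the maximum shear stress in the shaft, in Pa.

5.15e7 Pa

With uniform GJ and both ends fixed, compatibility θ_AC = θ_CB gives T_A·a = T_B·b, together with T_A + T_B = T₀.
T_A = T₀·b/(a+b) = 921.0·560/815.0 = 632.8 N·m; T_B = 288.2 N·m.
τ in each portion: τ_AC = 5.15×10^7 Pa, τ_CB = 2.35×10^7 Pa; maximum is in AC.
τ_max = T_AC·r/J = 632.8·0.0199/2.44×10^-7 = 5.151×10^7 Pa.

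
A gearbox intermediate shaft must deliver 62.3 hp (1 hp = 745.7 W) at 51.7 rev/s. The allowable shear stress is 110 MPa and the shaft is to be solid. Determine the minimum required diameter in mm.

ω = 2π·51.7 = 324.8 rad/s, so T = P/ω = 62.3×745.7 / 324.8 = 143.0 N·m.
For a solid shaft τ_max = 16T/(πd³), so d = (16T/(π τ_allow))^(1/3) = (16·143.0/(π·1.10×10^8))^(1/3) = 0.01878 m.

18.8 mm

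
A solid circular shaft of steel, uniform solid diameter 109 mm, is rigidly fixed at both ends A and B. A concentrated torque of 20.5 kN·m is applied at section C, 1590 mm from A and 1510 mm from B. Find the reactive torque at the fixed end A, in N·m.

9990 N·m

With uniform GJ and both ends fixed, compatibility θ_AC = θ_CB gives T_A·a = T_B·b, together with T_A + T_B = T₀.
T_A = T₀·b/(a+b) = 20500·1510/3100 = 9985 N·m; T_B = 10510 N·m.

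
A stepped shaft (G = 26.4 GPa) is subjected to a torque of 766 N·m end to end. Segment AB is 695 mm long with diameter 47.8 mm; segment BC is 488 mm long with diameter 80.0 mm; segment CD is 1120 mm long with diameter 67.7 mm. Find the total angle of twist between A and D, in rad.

0.0586 rad

J_AB = π(0.0478)⁴/32 = 5.13×10^-7 m⁴; J_BC = π(0.0800)⁴/32 = 4.02×10^-6 m⁴; J_CD = π(0.0677)⁴/32 = 2.06×10^-6 m⁴.
θ = (T/G)·Σ L_i/J_i = (766.0/26.4×10⁹)·(0.695/5.13×10^-7 + 0.488/4.02×10^-6 + 1.12/2.06×10^-6) = 0.05862 rad.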